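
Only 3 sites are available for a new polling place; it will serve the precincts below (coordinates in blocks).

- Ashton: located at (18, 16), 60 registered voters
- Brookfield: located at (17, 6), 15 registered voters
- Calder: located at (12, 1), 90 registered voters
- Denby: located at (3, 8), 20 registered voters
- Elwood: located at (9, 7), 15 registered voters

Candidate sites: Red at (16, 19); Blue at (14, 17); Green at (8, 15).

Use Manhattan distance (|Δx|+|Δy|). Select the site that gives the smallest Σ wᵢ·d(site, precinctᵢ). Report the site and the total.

Blue, total 2755 blocks

Total weighted distance at each candidate:
  Red (16, 19): total = 3255
  Blue (14, 17): total = 2755
  Green (8, 15): total = 2925
Minimum is at Blue with total 2755 blocks.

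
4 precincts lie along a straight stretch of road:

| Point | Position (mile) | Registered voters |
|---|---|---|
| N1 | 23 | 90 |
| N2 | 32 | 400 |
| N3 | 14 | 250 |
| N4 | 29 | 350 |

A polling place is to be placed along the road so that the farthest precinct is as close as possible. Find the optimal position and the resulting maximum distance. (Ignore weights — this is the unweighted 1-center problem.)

The 1-center on a line is the midpoint of the two extreme points: leftmost at 14, rightmost at 32.
Optimal location = (14 + 32)/2 = 23; maximum distance = (32 − 14)/2 = 9.

location 23, max distance 9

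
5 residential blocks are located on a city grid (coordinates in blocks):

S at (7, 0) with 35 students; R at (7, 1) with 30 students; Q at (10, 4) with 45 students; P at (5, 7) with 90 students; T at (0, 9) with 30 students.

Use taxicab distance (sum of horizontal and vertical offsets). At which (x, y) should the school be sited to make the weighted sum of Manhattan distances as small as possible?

(5, 7)

Manhattan distance separates: Σwᵢ(|x−xᵢ|+|y−yᵢ|) = Σwᵢ|x−xᵢ| + Σwᵢ|y−yᵢ|, so x and y are optimised independently as 1-D weighted medians.
Total weight W = 230; half = 115.
x-coordinate, sorted with cumulative weight:
  x=0 (T, w=30) cum 30
  x=5 (P, w=90) cum 120  ← median
  x=7 (S, w=35) cum 155
  x=7 (R, w=30) cum 185
  x=10 (Q, w=45) cum 230
⇒ x* = 5
y-coordinate, sorted with cumulative weight:
  y=0 (S, w=35) cum 35
  y=1 (R, w=30) cum 65
  y=4 (Q, w=45) cum 110
  y=7 (P, w=90) cum 200  ← median
  y=9 (T, w=30) cum 230
⇒ y* = 7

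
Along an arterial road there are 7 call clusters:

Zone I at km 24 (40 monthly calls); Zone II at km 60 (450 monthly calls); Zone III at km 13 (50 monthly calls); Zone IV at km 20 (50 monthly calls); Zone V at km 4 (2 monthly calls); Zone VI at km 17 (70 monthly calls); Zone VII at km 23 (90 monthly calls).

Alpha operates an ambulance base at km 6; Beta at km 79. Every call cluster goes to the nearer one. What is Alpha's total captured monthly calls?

The indifferent point is the midpoint (6+79)/2 = 42.5; call clusters left of it (closer to Alpha at 6) go to Alpha, those right go to Beta.
  Zone V at 4 (w=2) → Alpha
  Zone III at 13 (w=50) → Alpha
  Zone VI at 17 (w=70) → Alpha
  Zone IV at 20 (w=50) → Alpha
  Zone VII at 23 (w=90) → Alpha
  Zone I at 24 (w=40) → Alpha
  Zone II at 60 (w=450) → Beta
Alpha captures 302; Beta captures 450.

302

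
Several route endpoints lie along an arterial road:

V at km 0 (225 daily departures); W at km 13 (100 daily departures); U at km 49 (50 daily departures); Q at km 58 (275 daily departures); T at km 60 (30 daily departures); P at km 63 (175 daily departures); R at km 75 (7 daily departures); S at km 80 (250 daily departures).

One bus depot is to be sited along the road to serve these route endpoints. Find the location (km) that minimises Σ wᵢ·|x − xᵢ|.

x = 58

For a sum of weighted absolute distances on a line, the optimum is the weighted median (not the mean). Total weight W = 1112; half-weight = 556.
Sort by position and accumulate weight:
  km 0 (V, w=225) → cum 225
  km 13 (W, w=100) → cum 325
  km 49 (U, w=50) → cum 375
  km 58 (Q, w=275) → cum 650  ≥ 556 → median here
  km 60 (T, w=30) → cum 680
  km 63 (P, w=175) → cum 855
  km 75 (R, w=7) → cum 862
  km 80 (S, w=250) → cum 1112
Optimal location: km 58.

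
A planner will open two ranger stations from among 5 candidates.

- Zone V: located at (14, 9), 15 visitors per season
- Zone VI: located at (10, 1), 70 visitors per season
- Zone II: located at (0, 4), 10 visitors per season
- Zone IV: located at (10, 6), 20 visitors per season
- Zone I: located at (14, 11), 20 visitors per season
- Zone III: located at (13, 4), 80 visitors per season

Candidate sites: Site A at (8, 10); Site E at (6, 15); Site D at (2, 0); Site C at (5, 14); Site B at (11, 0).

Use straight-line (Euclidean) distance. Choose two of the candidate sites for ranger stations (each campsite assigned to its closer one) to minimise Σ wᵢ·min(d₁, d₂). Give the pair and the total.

{Site A, Site B}, total 859.1

Evaluate every pair (each demand assigned to the nearer of the two):
  {Site A, Site B}: total = 859.1
  {Site D, Site B}: total = 993.5
  {Site E, Site B}: total = 1016.7
  {Site C, Site B}: total = 1022.3
  {Site A, Site D}: total = 1536.2
  {Site A, Site E}: total = 1672.5
  {Site A, Site C}: total = 1672.5
  {Site E, Site D}: total = 2071.3
  {Site D, Site C}: total = 2078.3
  {Site E, Site C}: total = 2628.9
Best pair: {Site A, Site B} with total 859.1.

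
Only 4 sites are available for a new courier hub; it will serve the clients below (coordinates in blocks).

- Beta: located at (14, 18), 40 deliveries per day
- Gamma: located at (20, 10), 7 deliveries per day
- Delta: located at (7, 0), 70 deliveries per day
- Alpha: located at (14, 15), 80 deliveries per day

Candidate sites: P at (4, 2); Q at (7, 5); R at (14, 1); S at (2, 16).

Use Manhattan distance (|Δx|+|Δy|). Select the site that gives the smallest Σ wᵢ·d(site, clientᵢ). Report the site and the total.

Total weighted distance at each candidate:
  P (4, 2): total = 3398
  Q (7, 5): total = 2636
  R (14, 1): total = 2465
  S (2, 16): total = 3238
Minimum is at R with total 2465 blocks.

R, total 2465 blocks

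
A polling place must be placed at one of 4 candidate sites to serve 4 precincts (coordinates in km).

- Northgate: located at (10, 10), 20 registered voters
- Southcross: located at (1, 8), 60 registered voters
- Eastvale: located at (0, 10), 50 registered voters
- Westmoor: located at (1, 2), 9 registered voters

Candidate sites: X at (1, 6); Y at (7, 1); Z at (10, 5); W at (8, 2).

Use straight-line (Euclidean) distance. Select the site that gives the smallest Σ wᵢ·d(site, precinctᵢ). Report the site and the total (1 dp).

Total weighted distance at each candidate:
  X (1, 6): total = 559.1
  Y (7, 1): total = 1367.7
  Z (10, 5): total = 1313.6
  W (8, 2): total = 1346.8
Minimum is at X with total 559.1 km.

X, total 559.1 km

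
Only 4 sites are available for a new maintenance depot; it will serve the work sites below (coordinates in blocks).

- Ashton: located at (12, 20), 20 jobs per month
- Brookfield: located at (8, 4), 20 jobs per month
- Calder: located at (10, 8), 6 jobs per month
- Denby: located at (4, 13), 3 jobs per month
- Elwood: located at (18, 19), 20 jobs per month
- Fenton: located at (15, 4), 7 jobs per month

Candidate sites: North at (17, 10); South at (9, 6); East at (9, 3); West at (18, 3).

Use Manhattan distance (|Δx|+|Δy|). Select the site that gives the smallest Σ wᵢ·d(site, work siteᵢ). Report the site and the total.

South, total 950 blocks

Total weighted distance at each candidate:
  North (17, 10): total = 958
  South (9, 6): total = 950
  East (9, 3): total = 1070
  West (18, 3): total = 1178
Minimum is at South with total 950 blocks.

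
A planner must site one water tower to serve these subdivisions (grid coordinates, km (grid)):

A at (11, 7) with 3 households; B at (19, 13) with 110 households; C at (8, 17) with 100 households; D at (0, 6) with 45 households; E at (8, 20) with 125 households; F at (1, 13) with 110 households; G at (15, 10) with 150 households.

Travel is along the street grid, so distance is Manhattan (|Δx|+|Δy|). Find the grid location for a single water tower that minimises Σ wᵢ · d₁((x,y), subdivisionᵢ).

Manhattan distance separates: Σwᵢ(|x−xᵢ|+|y−yᵢ|) = Σwᵢ|x−xᵢ| + Σwᵢ|y−yᵢ|, so x and y are optimised independently as 1-D weighted medians.
Total weight W = 643; half = 321.5.
x-coordinate, sorted with cumulative weight:
  x=0 (D, w=45) cum 45
  x=1 (F, w=110) cum 155
  x=8 (C, w=100) cum 255
  x=8 (E, w=125) cum 380  ← median
  x=11 (A, w=3) cum 383
  x=15 (G, w=150) cum 533
  x=19 (B, w=110) cum 643
⇒ x* = 8
y-coordinate, sorted with cumulative weight:
  y=6 (D, w=45) cum 45
  y=7 (A, w=3) cum 48
  y=10 (G, w=150) cum 198
  y=13 (B, w=110) cum 308
  y=13 (F, w=110) cum 418  ← median
  y=17 (C, w=100) cum 518
  y=20 (E, w=125) cum 643
⇒ y* = 13

(8, 13)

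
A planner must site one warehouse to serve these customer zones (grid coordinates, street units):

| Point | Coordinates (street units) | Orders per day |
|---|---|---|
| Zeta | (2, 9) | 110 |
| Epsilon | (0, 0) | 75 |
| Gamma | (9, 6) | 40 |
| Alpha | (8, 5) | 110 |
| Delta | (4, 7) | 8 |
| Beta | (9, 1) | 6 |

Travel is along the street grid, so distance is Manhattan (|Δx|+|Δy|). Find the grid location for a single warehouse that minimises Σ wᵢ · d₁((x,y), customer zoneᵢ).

Manhattan distance separates: Σwᵢ(|x−xᵢ|+|y−yᵢ|) = Σwᵢ|x−xᵢ| + Σwᵢ|y−yᵢ|, so x and y are optimised independently as 1-D weighted medians.
Total weight W = 349; half = 174.5.
x-coordinate, sorted with cumulative weight:
  x=0 (Epsilon, w=75) cum 75
  x=2 (Zeta, w=110) cum 185  ← median
  x=4 (Delta, w=8) cum 193
  x=8 (Alpha, w=110) cum 303
  x=9 (Gamma, w=40) cum 343
  x=9 (Beta, w=6) cum 349
⇒ x* = 2
y-coordinate, sorted with cumulative weight:
  y=0 (Epsilon, w=75) cum 75
  y=1 (Beta, w=6) cum 81
  y=5 (Alpha, w=110) cum 191  ← median
  y=6 (Gamma, w=40) cum 231
  y=7 (Delta, w=8) cum 239
  y=9 (Zeta, w=110) cum 349
⇒ y* = 5

(2, 5)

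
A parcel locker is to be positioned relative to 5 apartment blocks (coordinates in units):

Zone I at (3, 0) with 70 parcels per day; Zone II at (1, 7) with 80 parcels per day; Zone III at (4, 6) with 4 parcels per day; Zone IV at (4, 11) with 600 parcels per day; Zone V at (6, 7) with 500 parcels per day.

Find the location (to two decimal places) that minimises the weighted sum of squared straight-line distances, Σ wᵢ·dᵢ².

The minimiser of Σwᵢ‖p−pᵢ‖² is the weighted centroid p* = (Σwᵢpᵢ)/(Σwᵢ).
Σwᵢ = 1254.
Σwᵢxᵢ = 70·3 + 80·1 + 4·4 + 600·4 + 500·6 = 5706.
Σwᵢyᵢ = 70·0 + 80·7 + 4·6 + 600·11 + 500·7 = 10684.
x* = 5706/1254 = 4.55, y* = 10684/1254 = 8.52.

(4.55, 8.52)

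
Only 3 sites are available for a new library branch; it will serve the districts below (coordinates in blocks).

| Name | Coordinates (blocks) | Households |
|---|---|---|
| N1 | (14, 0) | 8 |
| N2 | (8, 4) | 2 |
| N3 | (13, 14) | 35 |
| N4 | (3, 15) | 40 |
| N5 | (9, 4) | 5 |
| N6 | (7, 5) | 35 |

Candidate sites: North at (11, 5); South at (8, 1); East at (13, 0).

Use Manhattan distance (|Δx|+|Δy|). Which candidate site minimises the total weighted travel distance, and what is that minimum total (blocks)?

Total weighted distance at each candidate:
  North (11, 5): total = 1332
  South (8, 1): total = 1647
  East (13, 0): total = 1941
Minimum is at North with total 1332 blocks.

North, total 1332 blocks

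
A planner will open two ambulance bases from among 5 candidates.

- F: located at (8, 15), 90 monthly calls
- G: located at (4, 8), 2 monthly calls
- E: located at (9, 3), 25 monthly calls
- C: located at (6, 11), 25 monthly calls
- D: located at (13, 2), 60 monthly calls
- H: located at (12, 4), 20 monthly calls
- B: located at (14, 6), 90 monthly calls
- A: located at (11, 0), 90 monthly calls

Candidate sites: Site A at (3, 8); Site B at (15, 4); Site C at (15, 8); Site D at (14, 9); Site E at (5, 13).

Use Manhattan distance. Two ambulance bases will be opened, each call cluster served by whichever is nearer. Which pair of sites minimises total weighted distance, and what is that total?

Evaluate every pair (each demand assigned to the nearer of the two):
  {Site B, Site E}: total = 2002
  {Site A, Site B}: total = 2697
  {Site C, Site E}: total = 2782
  {Site D, Site E}: total = 2782
  {Site B, Site D}: total = 2817
  {Site B, Site C}: total = 3047
  {Site A, Site C}: total = 3477
  {Site A, Site D}: total = 3477
  {Site C, Site D}: total = 3597
  {Site A, Site E}: total = 4632
Best pair: {Site B, Site E} with total 2002.

{Site B, Site E}, total 2002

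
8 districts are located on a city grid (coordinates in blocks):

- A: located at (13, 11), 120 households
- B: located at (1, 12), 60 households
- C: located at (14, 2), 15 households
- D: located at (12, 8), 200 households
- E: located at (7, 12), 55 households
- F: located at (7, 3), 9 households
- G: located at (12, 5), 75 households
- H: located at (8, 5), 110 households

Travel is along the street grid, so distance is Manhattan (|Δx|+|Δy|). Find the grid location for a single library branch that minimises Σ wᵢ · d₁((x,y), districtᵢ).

(12, 8)

Manhattan distance separates: Σwᵢ(|x−xᵢ|+|y−yᵢ|) = Σwᵢ|x−xᵢ| + Σwᵢ|y−yᵢ|, so x and y are optimised independently as 1-D weighted medians.
Total weight W = 644; half = 322.
x-coordinate, sorted with cumulative weight:
  x=1 (B, w=60) cum 60
  x=7 (E, w=55) cum 115
  x=7 (F, w=9) cum 124
  x=8 (H, w=110) cum 234
  x=12 (D, w=200) cum 434  ← median
  x=12 (G, w=75) cum 509
  x=13 (A, w=120) cum 629
  x=14 (C, w=15) cum 644
⇒ x* = 12
y-coordinate, sorted with cumulative weight:
  y=2 (C, w=15) cum 15
  y=3 (F, w=9) cum 24
  y=5 (G, w=75) cum 99
  y=5 (H, w=110) cum 209
  y=8 (D, w=200) cum 409  ← median
  y=11 (A, w=120) cum 529
  y=12 (B, w=60) cum 589
  y=12 (E, w=55) cum 644
⇒ y* = 8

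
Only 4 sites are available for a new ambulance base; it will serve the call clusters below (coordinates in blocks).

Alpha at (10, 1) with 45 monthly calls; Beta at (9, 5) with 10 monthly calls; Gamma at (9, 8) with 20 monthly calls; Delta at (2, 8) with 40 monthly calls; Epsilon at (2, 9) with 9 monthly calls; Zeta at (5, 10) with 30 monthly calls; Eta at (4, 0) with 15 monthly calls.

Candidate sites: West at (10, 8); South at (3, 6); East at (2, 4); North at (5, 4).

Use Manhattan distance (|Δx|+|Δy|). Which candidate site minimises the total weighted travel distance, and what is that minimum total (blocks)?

Total weighted distance at each candidate:
  West (10, 8): total = 1196
  South (3, 6): total = 1211
  East (2, 4): total = 1360
  North (5, 4): total = 1177
Minimum is at North with total 1177 blocks.

North, total 1177 blocks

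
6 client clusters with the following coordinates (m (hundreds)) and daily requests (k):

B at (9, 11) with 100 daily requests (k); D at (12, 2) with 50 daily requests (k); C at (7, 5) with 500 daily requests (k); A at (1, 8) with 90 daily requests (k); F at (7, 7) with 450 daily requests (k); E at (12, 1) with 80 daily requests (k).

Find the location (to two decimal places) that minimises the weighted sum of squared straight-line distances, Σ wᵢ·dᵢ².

(7.24, 6.02)

The minimiser of Σwᵢ‖p−pᵢ‖² is the weighted centroid p* = (Σwᵢpᵢ)/(Σwᵢ).
Σwᵢ = 1270.
Σwᵢxᵢ = 100·9 + 50·12 + 500·7 + 90·1 + 450·7 + 80·12 = 9200.
Σwᵢyᵢ = 100·11 + 50·2 + 500·5 + 90·8 + 450·7 + 80·1 = 7650.
x* = 9200/1270 = 7.24, y* = 7650/1270 = 6.02.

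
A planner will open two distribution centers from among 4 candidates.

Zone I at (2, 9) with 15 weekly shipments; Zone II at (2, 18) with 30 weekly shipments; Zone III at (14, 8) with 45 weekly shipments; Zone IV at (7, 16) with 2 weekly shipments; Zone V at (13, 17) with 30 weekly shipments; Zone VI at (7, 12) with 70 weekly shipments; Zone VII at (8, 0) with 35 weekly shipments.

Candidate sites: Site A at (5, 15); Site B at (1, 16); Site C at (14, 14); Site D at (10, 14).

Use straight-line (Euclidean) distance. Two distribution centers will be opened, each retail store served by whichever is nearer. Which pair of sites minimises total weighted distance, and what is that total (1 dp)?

{Site B, Site D}, total 1379.5

Evaluate every pair (each demand assigned to the nearer of the two):
  {Site B, Site D}: total = 1379.5
  {Site A, Site C}: total = 1382.7
  {Site A, Site D}: total = 1431.5
  {Site C, Site D}: total = 1529.3
  {Site B, Site C}: total = 1587.9
  {Site A, Site B}: total = 1720.4
Best pair: {Site B, Site D} with total 1379.5.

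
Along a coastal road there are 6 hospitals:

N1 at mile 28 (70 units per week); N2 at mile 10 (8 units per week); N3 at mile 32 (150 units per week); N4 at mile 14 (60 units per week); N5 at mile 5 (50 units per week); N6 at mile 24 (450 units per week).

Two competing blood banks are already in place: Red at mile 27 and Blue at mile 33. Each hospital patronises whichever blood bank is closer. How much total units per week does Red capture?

The indifferent point is the midpoint (27+33)/2 = 30; hospitals left of it (closer to Red at 27) go to Red, those right go to Blue.
  N5 at 5 (w=50) → Red
  N2 at 10 (w=8) → Red
  N4 at 14 (w=60) → Red
  N6 at 24 (w=450) → Red
  N1 at 28 (w=70) → Red
  N3 at 32 (w=150) → Blue
Red captures 638; Blue captures 150.

638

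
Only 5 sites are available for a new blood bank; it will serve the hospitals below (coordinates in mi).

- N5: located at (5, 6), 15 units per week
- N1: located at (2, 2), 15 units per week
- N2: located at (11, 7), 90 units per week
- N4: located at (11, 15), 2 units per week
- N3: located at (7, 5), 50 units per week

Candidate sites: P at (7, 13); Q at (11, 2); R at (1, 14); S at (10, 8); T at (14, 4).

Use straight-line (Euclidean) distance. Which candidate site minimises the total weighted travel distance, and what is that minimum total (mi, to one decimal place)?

S, total 584.3 mi

Total weighted distance at each candidate:
  P (7, 13): total = 1348.4
  Q (11, 2): total = 969.2
  R (1, 14): total = 1974.3
  S (10, 8): total = 584.3
  T (14, 4): total = 1079.0
Minimum is at S with total 584.3 mi.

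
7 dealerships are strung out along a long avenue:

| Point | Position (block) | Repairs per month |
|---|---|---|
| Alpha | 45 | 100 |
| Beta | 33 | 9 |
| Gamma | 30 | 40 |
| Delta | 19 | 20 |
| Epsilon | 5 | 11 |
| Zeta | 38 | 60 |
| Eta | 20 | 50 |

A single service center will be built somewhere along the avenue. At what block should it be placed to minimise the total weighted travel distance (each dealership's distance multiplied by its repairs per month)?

x = 38

For a sum of weighted absolute distances on a line, the optimum is the weighted median (not the mean). Total weight W = 290; half-weight = 145.
Sort by position and accumulate weight:
  block 5 (Epsilon, w=11) → cum 11
  block 19 (Delta, w=20) → cum 31
  block 20 (Eta, w=50) → cum 81
  block 30 (Gamma, w=40) → cum 121
  block 33 (Beta, w=9) → cum 130
  block 38 (Zeta, w=60) → cum 190  ≥ 145 → median here
  block 45 (Alpha, w=100) → cum 290
Optimal location: block 38.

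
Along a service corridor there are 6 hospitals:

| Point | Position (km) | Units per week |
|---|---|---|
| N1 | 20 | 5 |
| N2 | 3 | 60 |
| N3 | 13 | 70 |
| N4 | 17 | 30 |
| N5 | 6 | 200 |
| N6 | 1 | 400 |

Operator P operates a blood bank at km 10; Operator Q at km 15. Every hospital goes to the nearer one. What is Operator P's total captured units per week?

660

The indifferent point is the midpoint (10+15)/2 = 12.5; hospitals left of it (closer to Operator P at 10) go to Operator P, those right go to Operator Q.
  N6 at 1 (w=400) → Operator P
  N2 at 3 (w=60) → Operator P
  N5 at 6 (w=200) → Operator P
  N3 at 13 (w=70) → Operator Q
  N4 at 17 (w=30) → Operator Q
  N1 at 20 (w=5) → Operator Q
Operator P captures 660; Operator Q captures 105.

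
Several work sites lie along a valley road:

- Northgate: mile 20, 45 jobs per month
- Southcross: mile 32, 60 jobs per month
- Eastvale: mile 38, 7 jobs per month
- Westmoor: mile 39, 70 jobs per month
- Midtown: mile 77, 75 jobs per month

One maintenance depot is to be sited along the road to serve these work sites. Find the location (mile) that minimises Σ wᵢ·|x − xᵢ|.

For a sum of weighted absolute distances on a line, the optimum is the weighted median (not the mean). Total weight W = 257; half-weight = 128.5.
Sort by position and accumulate weight:
  mile 20 (Northgate, w=45) → cum 45
  mile 32 (Southcross, w=60) → cum 105
  mile 38 (Eastvale, w=7) → cum 112
  mile 39 (Westmoor, w=70) → cum 182  ≥ 128.5 → median here
  mile 77 (Midtown, w=75) → cum 257
Optimal location: mile 39.

x = 39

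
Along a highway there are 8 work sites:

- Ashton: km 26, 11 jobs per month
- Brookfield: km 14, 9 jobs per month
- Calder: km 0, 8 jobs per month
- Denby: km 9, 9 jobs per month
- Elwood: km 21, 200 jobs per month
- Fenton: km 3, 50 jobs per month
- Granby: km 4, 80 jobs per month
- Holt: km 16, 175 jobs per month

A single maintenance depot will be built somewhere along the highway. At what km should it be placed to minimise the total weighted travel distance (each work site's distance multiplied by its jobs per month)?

For a sum of weighted absolute distances on a line, the optimum is the weighted median (not the mean). Total weight W = 542; half-weight = 271.
Sort by position and accumulate weight:
  km 0 (Calder, w=8) → cum 8
  km 3 (Fenton, w=50) → cum 58
  km 4 (Granby, w=80) → cum 138
  km 9 (Denby, w=9) → cum 147
  km 14 (Brookfield, w=9) → cum 156
  km 16 (Holt, w=175) → cum 331  ≥ 271 → median here
  km 21 (Elwood, w=200) → cum 531
  km 26 (Ashton, w=11) → cum 542
Optimal location: km 16.

x = 16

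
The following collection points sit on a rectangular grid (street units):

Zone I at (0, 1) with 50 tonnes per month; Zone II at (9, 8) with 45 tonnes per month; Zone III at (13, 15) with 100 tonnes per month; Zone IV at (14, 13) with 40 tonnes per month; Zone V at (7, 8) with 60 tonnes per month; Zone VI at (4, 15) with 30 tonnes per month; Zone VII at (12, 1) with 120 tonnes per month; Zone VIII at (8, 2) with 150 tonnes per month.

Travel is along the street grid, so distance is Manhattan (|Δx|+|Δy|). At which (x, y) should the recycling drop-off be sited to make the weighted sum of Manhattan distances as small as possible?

(9, 2)

Manhattan distance separates: Σwᵢ(|x−xᵢ|+|y−yᵢ|) = Σwᵢ|x−xᵢ| + Σwᵢ|y−yᵢ|, so x and y are optimised independently as 1-D weighted medians.
Total weight W = 595; half = 297.5.
x-coordinate, sorted with cumulative weight:
  x=0 (Zone I, w=50) cum 50
  x=4 (Zone VI, w=30) cum 80
  x=7 (Zone V, w=60) cum 140
  x=8 (Zone VIII, w=150) cum 290
  x=9 (Zone II, w=45) cum 335  ← median
  x=12 (Zone VII, w=120) cum 455
  x=13 (Zone III, w=100) cum 555
  x=14 (Zone IV, w=40) cum 595
⇒ x* = 9
y-coordinate, sorted with cumulative weight:
  y=1 (Zone I, w=50) cum 50
  y=1 (Zone VII, w=120) cum 170
  y=2 (Zone VIII, w=150) cum 320  ← median
  y=8 (Zone II, w=45) cum 365
  y=8 (Zone V, w=60) cum 425
  y=13 (Zone IV, w=40) cum 465
  y=15 (Zone III, w=100) cum 565
  y=15 (Zone VI, w=30) cum 595
⇒ y* = 2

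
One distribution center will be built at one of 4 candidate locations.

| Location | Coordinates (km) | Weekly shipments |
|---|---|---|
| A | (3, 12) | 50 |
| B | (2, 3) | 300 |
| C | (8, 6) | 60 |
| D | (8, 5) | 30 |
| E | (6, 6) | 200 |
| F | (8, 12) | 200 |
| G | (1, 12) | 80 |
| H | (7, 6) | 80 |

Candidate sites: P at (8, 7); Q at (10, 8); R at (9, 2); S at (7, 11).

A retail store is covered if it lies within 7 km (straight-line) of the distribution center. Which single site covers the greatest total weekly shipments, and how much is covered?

Coverage radius r = 7 km; a point is covered iff (Δx)²+(Δy)² ≤ 7² = 49.
  P (8, 7): covers {C, D, E, F, H} → 570
  Q (10, 8): covers {C, D, E, F, H} → 570
  R (9, 2): covers {C, D, E, H} → 370
  S (7, 11): covers {A, C, D, E, F, G, H} → 700
Maximum coverage at S: 700 weekly shipments.

S, covering 700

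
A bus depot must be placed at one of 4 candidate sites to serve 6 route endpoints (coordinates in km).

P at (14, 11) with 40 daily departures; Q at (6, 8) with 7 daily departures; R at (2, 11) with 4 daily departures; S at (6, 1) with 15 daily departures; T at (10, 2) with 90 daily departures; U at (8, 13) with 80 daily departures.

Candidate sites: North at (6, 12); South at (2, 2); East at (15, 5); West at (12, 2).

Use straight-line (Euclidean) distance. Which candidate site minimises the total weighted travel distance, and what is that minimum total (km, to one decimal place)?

Total weighted distance at each candidate:
  North (6, 12): total = 1680.2
  South (2, 2): total = 2470.7
  East (15, 5): total = 1889.9
  West (12, 2): total = 1689.6
Minimum is at North with total 1680.2 km.

North, total 1680.2 km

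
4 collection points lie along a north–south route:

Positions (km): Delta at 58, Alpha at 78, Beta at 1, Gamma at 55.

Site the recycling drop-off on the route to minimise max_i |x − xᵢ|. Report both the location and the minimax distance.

The 1-center on a line is the midpoint of the two extreme points: leftmost at 1, rightmost at 78.
Optimal location = (1 + 78)/2 = 39.5; maximum distance = (78 − 1)/2 = 38.5.

location 39.5, max distance 38.5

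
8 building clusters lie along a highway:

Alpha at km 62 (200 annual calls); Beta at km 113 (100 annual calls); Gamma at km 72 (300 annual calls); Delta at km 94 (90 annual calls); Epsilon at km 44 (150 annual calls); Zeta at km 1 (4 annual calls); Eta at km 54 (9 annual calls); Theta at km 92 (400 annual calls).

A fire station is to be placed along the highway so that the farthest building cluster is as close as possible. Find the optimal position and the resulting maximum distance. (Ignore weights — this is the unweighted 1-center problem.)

location 57, max distance 56

The 1-center on a line is the midpoint of the two extreme points: leftmost at 1, rightmost at 113.
Optimal location = (1 + 113)/2 = 57; maximum distance = (113 − 1)/2 = 56.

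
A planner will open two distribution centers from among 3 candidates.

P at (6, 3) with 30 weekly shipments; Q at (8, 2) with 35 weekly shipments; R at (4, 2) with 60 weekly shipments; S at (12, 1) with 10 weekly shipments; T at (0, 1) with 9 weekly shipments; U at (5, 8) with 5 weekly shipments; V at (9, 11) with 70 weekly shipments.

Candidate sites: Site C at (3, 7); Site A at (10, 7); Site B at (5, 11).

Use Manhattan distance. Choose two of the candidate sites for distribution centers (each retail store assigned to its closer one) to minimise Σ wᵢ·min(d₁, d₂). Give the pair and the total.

{Site C, Site A}, total 1341

Evaluate every pair (each demand assigned to the nearer of the two):
  {Site C, Site A}: total = 1341
  {Site C, Site B}: total = 1446
  {Site A, Site B}: total = 1595
Best pair: {Site C, Site A} with total 1341.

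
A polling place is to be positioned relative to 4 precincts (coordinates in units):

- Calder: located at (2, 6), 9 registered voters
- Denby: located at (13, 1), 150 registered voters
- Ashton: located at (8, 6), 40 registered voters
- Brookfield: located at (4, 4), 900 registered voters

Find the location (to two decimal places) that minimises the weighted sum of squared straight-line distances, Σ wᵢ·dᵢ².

The minimiser of Σwᵢ‖p−pᵢ‖² is the weighted centroid p* = (Σwᵢpᵢ)/(Σwᵢ).
Σwᵢ = 1099.
Σwᵢxᵢ = 9·2 + 150·13 + 40·8 + 900·4 = 5888.
Σwᵢyᵢ = 9·6 + 150·1 + 40·6 + 900·4 = 4044.
x* = 5888/1099 = 5.36, y* = 4044/1099 = 3.68.

(5.36, 3.68)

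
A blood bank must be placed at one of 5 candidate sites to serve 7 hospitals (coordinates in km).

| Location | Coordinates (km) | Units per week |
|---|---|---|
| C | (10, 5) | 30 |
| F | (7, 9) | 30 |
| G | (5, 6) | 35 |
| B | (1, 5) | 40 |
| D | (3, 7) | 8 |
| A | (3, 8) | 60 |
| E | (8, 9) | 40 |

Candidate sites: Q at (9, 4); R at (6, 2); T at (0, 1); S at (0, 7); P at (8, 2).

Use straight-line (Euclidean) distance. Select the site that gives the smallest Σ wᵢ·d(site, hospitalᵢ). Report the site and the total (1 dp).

Total weighted distance at each candidate:
  Q (9, 4): total = 1373.3
  R (6, 2): total = 1480.0
  T (0, 1): total = 2017.6
  S (0, 7): total = 1335.8
  P (8, 2): total = 1605.1
Minimum is at S with total 1335.8 km.

S, total 1335.8 km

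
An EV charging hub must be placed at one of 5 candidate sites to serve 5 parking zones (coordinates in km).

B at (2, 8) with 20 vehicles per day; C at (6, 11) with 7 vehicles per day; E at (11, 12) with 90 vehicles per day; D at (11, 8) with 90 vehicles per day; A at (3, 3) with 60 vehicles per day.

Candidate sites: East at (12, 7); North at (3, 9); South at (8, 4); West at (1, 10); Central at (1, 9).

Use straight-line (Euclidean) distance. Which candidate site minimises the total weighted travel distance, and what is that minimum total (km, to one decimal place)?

Total weighted distance at each candidate:
  East (12, 7): total = 1428.6
  North (3, 9): total = 1908.1
  South (8, 4): total = 1720.1
  West (1, 10): total = 2352.9
  Central (1, 9): total = 2289.6
Minimum is at East with total 1428.6 km.

East, total 1428.6 km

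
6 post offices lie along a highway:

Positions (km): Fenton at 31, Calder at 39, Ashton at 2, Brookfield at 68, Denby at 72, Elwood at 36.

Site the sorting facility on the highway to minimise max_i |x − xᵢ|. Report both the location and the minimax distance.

The 1-center on a line is the midpoint of the two extreme points: leftmost at 2, rightmost at 72.
Optimal location = (2 + 72)/2 = 37; maximum distance = (72 − 2)/2 = 35.

location 37, max distance 35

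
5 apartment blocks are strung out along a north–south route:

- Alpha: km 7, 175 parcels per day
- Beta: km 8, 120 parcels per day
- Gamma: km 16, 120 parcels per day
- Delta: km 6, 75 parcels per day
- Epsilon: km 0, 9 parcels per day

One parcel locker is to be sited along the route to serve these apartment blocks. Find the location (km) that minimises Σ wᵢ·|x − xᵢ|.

x = 7

For a sum of weighted absolute distances on a line, the optimum is the weighted median (not the mean). Total weight W = 499; half-weight = 249.5.
Sort by position and accumulate weight:
  km 0 (Epsilon, w=9) → cum 9
  km 6 (Delta, w=75) → cum 84
  km 7 (Alpha, w=175) → cum 259  ≥ 249.5 → median here
  km 8 (Beta, w=120) → cum 379
  km 16 (Gamma, w=120) → cum 499
Optimal location: km 7.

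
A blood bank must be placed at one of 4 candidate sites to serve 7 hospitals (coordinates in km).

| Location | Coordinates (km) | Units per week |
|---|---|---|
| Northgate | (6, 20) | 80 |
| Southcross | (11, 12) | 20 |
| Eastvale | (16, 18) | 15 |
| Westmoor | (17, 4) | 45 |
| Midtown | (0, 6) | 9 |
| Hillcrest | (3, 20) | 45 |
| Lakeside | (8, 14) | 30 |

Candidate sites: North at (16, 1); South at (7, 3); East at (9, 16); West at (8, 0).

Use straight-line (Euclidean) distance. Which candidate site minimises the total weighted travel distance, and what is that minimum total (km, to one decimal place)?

East, total 1760.3 km

Total weighted distance at each candidate:
  North (16, 1): total = 4001.4
  South (7, 3): total = 3459.8
  East (9, 16): total = 1760.3
  West (8, 0): total = 4031.7
Minimum is at East with total 1760.3 km.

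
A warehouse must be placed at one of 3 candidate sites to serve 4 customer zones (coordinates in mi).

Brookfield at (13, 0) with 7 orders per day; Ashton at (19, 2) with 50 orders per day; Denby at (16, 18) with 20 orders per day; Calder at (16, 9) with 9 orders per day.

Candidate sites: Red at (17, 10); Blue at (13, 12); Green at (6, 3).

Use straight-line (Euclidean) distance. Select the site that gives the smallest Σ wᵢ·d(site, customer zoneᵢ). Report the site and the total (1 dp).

Red, total 661.7 mi

Total weighted distance at each candidate:
  Red (17, 10): total = 661.7
  Blue (13, 12): total = 839.4
  Green (6, 3): total = 1170.7
Minimum is at Red with total 661.7 mi.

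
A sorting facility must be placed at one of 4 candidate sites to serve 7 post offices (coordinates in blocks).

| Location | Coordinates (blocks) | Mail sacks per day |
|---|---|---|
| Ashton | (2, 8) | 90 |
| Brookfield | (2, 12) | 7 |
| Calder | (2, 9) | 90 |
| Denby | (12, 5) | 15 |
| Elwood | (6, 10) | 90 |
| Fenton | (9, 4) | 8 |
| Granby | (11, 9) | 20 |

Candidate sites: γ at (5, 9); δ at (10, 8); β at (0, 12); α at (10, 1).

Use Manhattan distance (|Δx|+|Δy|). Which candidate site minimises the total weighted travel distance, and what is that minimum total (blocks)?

Total weighted distance at each candidate:
  γ (5, 9): total = 1209
  δ (10, 8): total = 2309
  β (0, 12): total = 2425
  α (10, 1): total = 4395
Minimum is at γ with total 1209 blocks.

γ, total 1209 blocks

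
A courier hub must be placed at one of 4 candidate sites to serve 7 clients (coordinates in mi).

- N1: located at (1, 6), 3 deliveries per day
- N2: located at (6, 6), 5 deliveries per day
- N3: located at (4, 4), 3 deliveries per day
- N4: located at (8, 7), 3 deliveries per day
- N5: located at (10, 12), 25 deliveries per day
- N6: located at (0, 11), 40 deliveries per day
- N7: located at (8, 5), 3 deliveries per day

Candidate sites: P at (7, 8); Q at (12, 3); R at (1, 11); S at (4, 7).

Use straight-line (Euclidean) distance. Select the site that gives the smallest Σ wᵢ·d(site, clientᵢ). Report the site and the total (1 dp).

R, total 391.4 mi

Total weighted distance at each candidate:
  P (7, 8): total = 488.5
  Q (12, 3): total = 929.7
  R (1, 11): total = 391.4
  S (4, 7): total = 476.6
Minimum is at R with total 391.4 mi.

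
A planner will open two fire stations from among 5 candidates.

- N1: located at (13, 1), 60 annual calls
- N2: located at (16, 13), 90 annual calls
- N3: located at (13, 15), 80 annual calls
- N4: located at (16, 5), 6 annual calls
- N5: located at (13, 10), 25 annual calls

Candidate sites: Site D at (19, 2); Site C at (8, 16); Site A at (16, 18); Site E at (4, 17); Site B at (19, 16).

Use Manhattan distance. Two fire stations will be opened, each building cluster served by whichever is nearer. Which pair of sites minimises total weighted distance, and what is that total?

{Site D, Site A}, total 1661

Evaluate every pair (each demand assigned to the nearer of the two):
  {Site D, Site A}: total = 1661
  {Site D, Site B}: total = 1856
  {Site D, Site C}: total = 2201
  {Site C, Site A}: total = 2483
  {Site A, Site E}: total = 2483
  {Site A, Site B}: total = 2483
  {Site C, Site B}: total = 2579
  {Site E, Site B}: total = 2744
  {Site D, Site E}: total = 2946
  {Site C, Site E}: total = 3059
Best pair: {Site D, Site A} with total 1661.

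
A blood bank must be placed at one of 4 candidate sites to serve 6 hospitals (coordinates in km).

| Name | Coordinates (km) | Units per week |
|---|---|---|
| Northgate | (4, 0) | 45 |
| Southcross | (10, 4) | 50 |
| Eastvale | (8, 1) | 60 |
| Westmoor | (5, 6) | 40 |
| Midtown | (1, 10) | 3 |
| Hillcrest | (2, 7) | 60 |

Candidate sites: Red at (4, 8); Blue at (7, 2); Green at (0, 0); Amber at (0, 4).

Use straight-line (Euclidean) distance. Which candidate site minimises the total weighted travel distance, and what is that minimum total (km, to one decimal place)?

Blue, total 1060.5 km

Total weighted distance at each candidate:
  Red (4, 8): total = 1438.7
  Blue (7, 2): total = 1060.5
  Green (0, 0): total = 1981.6
  Amber (0, 4): total = 1717.2
Minimum is at Blue with total 1060.5 km.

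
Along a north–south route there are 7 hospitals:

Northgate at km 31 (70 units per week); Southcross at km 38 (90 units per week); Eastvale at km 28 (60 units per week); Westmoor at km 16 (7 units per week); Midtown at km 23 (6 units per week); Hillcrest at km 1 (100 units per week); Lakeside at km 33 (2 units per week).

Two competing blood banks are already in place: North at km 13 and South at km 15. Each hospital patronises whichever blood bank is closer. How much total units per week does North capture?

100

The indifferent point is the midpoint (13+15)/2 = 14; hospitals left of it (closer to North at 13) go to North, those right go to South.
  Hillcrest at 1 (w=100) → North
  Westmoor at 16 (w=7) → South
  Midtown at 23 (w=6) → South
  Eastvale at 28 (w=60) → South
  Northgate at 31 (w=70) → South
  Lakeside at 33 (w=2) → South
  Southcross at 38 (w=90) → South
North captures 100; South captures 235.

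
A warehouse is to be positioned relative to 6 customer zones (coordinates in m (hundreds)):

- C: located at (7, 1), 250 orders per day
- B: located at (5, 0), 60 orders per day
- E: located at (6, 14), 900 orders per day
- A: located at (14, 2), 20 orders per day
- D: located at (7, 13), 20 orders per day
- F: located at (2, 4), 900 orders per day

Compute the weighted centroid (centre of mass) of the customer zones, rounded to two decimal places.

The minimiser of Σwᵢ‖p−pᵢ‖² is the weighted centroid p* = (Σwᵢpᵢ)/(Σwᵢ).
Σwᵢ = 2150.
Σwᵢxᵢ = 250·7 + 60·5 + 900·6 + 20·14 + 20·7 + 900·2 = 9670.
Σwᵢyᵢ = 250·1 + 60·0 + 900·14 + 20·2 + 20·13 + 900·4 = 16750.
x* = 9670/2150 = 4.50, y* = 16750/2150 = 7.79.

(4.50, 7.79)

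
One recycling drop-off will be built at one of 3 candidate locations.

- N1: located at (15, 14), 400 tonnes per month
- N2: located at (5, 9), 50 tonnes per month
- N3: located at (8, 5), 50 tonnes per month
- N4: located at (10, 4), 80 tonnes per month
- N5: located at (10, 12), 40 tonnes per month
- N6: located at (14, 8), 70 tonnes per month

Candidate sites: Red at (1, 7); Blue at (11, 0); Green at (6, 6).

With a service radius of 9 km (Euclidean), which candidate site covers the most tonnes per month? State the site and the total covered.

Green, covering 290

Coverage radius r = 9 km; a point is covered iff (Δx)²+(Δy)² ≤ 9² = 81.
  Red (1, 7): covers {N2, N3} → 100
  Blue (11, 0): covers {N3, N4, N6} → 200
  Green (6, 6): covers {N2, N3, N4, N5, N6} → 290
Maximum coverage at Green: 290 tonnes per month.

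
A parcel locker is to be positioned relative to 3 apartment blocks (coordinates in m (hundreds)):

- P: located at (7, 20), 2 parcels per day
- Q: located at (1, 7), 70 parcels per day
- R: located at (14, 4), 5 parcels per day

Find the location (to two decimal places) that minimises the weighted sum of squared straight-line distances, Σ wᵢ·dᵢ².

The minimiser of Σwᵢ‖p−pᵢ‖² is the weighted centroid p* = (Σwᵢpᵢ)/(Σwᵢ).
Σwᵢ = 77.
Σwᵢxᵢ = 2·7 + 70·1 + 5·14 = 154.
Σwᵢyᵢ = 2·20 + 70·7 + 5·4 = 550.
x* = 154/77 = 2.00, y* = 550/77 = 7.14.

(2.00, 7.14)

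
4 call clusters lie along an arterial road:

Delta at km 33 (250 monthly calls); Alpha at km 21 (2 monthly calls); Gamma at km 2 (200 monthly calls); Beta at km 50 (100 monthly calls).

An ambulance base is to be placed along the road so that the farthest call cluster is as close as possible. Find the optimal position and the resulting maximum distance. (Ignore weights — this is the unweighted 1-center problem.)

The 1-center on a line is the midpoint of the two extreme points: leftmost at 2, rightmost at 50.
Optimal location = (2 + 50)/2 = 26; maximum distance = (50 − 2)/2 = 24.

location 26, max distance 24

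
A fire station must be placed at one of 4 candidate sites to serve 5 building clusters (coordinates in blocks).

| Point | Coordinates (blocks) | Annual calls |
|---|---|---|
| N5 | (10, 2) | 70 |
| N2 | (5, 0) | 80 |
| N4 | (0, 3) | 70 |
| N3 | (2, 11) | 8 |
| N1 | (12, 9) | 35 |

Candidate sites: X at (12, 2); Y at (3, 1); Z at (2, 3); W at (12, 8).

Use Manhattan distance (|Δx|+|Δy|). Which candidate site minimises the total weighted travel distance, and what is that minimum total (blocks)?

Total weighted distance at each candidate:
  X (12, 2): total = 2167
  Y (3, 1): total = 1833
  Z (2, 3): total = 1874
  W (12, 8): total = 3089
Minimum is at Y with total 1833 blocks.

Y, total 1833 blocks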